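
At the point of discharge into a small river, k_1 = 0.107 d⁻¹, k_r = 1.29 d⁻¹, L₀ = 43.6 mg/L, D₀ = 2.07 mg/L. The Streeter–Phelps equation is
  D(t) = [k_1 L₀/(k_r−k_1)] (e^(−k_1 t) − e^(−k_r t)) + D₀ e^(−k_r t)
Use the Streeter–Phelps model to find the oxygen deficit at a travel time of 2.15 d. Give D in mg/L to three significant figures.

k_1 L₀/(k_r−k_1) = 0.107×43.6/(1.29−0.107) = 4.665/1.183 = 3.944 mg/L.
e^(−k_1 t) = e^(−0.107×2.150) = 0.7945; e^(−k_r t) = e^(−1.29×2.150) = 0.06244.
D = 3.944 × (0.7945 − 0.06244) + 2.07 × 0.06244 = 2.887 + 0.1293 = 3.016 mg/L.

D ≈ 3.02 mg/L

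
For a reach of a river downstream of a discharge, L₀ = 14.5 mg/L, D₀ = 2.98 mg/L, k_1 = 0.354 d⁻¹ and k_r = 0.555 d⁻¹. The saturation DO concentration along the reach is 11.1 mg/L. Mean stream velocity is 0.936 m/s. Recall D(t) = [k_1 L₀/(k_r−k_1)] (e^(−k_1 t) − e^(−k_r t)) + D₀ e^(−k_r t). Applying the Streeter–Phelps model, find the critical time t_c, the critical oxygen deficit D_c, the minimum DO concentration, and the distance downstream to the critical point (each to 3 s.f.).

t_c = [1/(k_r−k_1)] ln[(k_r/k_1)(1 − D₀(k_r−k_1)/(k_1 L₀))]
= [1/(0.555−0.354)] ln[(0.555/0.354)(1 − 2.98×0.2010/(0.354×14.5))]
= (1/0.2010) ln[1.568 × 0.8833] = 4.975 × ln(1.385) = 4.975 × 0.3256 = 1.620 d.
L(t_c) = L₀ e^(−k_1 t_c) = 14.5 × 0.5636 = 8.172 mg/L, and at the critical point k_r D_c = k_1 L, so D_c = (0.354/0.555) × 8.172 = 5.212 mg/L.
Minimum DO = C_s − D_c = 11.1 − 5.212 = 5.888 mg/L.
x_c = v t_c = 0.936 m/s × 1.620 d × 86400 s/d = 131000 m ≈ 131 km.

t_c ≈ 1.62 d; D_c ≈ 5.21 mg/L; min DO ≈ 5.89 mg/L; x_c ≈ 131 km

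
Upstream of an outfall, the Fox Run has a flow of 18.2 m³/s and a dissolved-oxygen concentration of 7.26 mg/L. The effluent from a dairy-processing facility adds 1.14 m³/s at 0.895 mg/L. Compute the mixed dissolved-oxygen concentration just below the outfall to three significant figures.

Flow-weighted mixing: C = (Q_r C_r + Q_w C_w)/(Q_r + Q_w)
= (18.2×7.26 + 1.14×0.895)/(18.2 + 1.14) = 133.2/19.34 = 6.885 mg/L.

6.88 mg/L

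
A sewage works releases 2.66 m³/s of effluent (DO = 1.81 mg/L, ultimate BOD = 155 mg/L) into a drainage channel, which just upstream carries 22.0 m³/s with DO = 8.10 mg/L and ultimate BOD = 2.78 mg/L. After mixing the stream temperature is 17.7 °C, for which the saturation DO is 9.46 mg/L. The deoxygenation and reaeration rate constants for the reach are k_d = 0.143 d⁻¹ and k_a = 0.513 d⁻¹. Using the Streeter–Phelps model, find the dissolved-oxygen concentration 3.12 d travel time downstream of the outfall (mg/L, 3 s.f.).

Mixed DO = (22.0×8.10 + 2.66×1.81)/(22.0+2.66) = 183.0/24.66 = 7.422 mg/L.
Mixed L₀ = (22.0×2.78 + 2.66×155)/(24.66) = 473.5/24.66 = 19.20 mg/L.
Initial deficit D₀ = C_s − DO₀ = 9.46 − 7.422 = 2.038 mg/L.
D(3.12) = [0.143×19.20/(0.513−0.143)](e^(−0.143×3.12) − e^(−0.513×3.12)) + 2.038 e^(−0.513×3.12)
= 7.420 × (0.6401 − 0.2018) + 2.038 × 0.2018 = 3.664 mg/L.
DO = 9.46 − 3.664 = 5.796 mg/L.

DO ≈ 5.80 mg/L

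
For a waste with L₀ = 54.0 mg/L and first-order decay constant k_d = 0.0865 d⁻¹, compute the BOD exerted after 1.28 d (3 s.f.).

y ≈ 5.66 mg/L

y_t = L₀(1 − e^(−k_d t)) = 54.0 × (1 − e^(−0.0865×1.28))
= 54.0 × (1 − 0.8952) = 54.0 × 0.1048 = 5.660 mg/L.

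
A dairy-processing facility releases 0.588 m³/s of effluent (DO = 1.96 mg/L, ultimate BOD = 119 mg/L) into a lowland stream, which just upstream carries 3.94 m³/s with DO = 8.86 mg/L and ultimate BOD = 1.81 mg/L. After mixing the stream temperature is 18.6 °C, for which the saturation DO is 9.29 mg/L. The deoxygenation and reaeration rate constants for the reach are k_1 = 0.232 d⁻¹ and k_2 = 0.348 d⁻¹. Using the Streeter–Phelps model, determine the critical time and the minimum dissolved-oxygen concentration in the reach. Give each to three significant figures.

t_c ≈ 3.15 d; minimum DO ≈ 3.83 mg/L

Mixed DO = (3.94×8.86 + 0.588×1.96)/(3.94+0.588) = 36.06/4.528 = 7.964 mg/L.
Mixed L₀ = (3.94×1.81 + 0.588×119)/(4.528) = 77.10/4.528 = 17.03 mg/L.
Initial deficit D₀ = C_s − DO₀ = 9.29 − 7.964 = 1.326 mg/L.
t_c = (1/0.1160) ln[(0.348/0.232)(1 − 1.326×0.1160/(0.232×17.03))] = 8.621 × ln(1.442) = 3.153 d.
D_c = (0.232/0.348) × 17.03 × e^(−0.232×3.153) = 0.6667 × 17.03 × 0.4812 = 5.462 mg/L.
Minimum DO = 9.29 − 5.462 = 3.828 mg/L.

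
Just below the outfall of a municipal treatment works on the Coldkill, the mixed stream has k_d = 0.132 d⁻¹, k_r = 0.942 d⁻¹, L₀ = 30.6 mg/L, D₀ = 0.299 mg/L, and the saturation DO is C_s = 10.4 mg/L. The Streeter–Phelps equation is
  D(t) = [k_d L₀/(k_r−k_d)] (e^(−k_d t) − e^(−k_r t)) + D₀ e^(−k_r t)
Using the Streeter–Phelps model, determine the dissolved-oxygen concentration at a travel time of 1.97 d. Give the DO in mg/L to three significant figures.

DO ≈ 7.29 mg/L

k_d L₀/(k_r−k_d) = 0.132×30.6/(0.942−0.132) = 4.039/0.8100 = 4.987 mg/L.
e^(−k_d t) = e^(−0.132×1.970) = 0.7710; e^(−k_r t) = e^(−0.942×1.970) = 0.1563.
D = 4.987 × (0.7710 − 0.1563) + 0.299 × 0.1563 = 3.065 + 0.04674 = 3.112 mg/L.
DO = C_s − D = 10.4 − 3.112 = 7.288 mg/L.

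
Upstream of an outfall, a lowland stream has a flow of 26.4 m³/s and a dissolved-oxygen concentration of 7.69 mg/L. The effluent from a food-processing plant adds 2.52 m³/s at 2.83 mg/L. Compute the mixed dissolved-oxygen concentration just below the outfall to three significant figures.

7.27 mg/L

Flow-weighted mixing: C = (Q_r C_r + Q_w C_w)/(Q_r + Q_w)
= (26.4×7.69 + 2.52×2.83)/(26.4 + 2.52) = 210.1/28.92 = 7.267 mg/L.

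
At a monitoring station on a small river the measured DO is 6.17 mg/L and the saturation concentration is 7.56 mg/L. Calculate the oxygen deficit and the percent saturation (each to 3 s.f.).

D ≈ 1.39 mg/L; 81.6 % saturation

D = C_s − C = 7.56 − 6.17 = 1.39 mg/L.
% saturation = 6.17/7.56 × 100 = 81.6 %.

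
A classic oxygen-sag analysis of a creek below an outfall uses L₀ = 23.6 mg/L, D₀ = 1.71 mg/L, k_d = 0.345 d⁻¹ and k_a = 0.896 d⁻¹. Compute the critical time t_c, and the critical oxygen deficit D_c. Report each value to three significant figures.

t_c ≈ 1.51 d; D_c ≈ 5.40 mg/L

t_c = [1/(k_a−k_d)] ln[(k_a/k_d)(1 − D₀(k_a−k_d)/(k_d L₀))]
= [1/(0.896−0.345)] ln[(0.896/0.345)(1 − 1.71×0.5510/(0.345×23.6))]
= (1/0.5510) ln[2.597 × 0.8843] = 1.815 × ln(2.297) = 1.815 × 0.8314 = 1.509 d.
L(t_c) = L₀ e^(−k_d t_c) = 23.6 × 0.5942 = 14.02 mg/L, and at the critical point k_a D_c = k_d L, so D_c = (0.345/0.896) × 14.02 = 5.399 mg/L.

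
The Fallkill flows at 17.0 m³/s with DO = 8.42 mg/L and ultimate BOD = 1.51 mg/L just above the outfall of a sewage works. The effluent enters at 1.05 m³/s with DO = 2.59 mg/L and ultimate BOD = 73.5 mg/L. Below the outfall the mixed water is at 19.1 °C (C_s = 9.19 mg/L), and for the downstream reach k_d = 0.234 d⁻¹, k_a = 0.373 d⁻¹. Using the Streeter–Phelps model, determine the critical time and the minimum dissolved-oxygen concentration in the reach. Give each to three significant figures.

t_c ≈ 2.47 d; minimum DO ≈ 7.18 mg/L

Mixed DO = (17.0×8.42 + 1.05×2.59)/(17.0+1.05) = 145.9/18.05 = 8.081 mg/L.
Mixed L₀ = (17.0×1.51 + 1.05×73.5)/(18.05) = 102.8/18.05 = 5.698 mg/L.
Initial deficit D₀ = C_s − DO₀ = 9.19 − 8.081 = 1.109 mg/L.
t_c = (1/0.1390) ln[(0.373/0.234)(1 − 1.109×0.1390/(0.234×5.698))] = 7.194 × ln(1.410) = 2.470 d.
D_c = (0.234/0.373) × 5.698 × e^(−0.234×2.470) = 0.6273 × 5.698 × 0.5610 = 2.005 mg/L.
Minimum DO = 9.19 − 2.005 = 7.185 mg/L.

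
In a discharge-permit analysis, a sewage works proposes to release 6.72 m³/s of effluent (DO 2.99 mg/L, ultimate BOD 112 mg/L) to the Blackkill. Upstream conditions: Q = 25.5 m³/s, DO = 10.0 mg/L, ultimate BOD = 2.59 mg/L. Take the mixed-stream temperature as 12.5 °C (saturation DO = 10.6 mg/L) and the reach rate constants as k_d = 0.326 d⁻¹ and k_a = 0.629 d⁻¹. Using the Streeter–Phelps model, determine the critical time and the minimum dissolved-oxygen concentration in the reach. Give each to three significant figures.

Mixed DO = (25.5×10.0 + 6.72×2.99)/(25.5+6.72) = 275.1/32.22 = 8.538 mg/L.
Mixed L₀ = (25.5×2.59 + 6.72×112)/(32.22) = 818.7/32.22 = 25.41 mg/L.
Initial deficit D₀ = C_s − DO₀ = 10.6 − 8.538 = 2.062 mg/L.
t_c = (1/0.3030) ln[(0.629/0.326)(1 − 2.062×0.3030/(0.326×25.41))] = 3.300 × ln(1.784) = 1.910 d.
D_c = (0.326/0.629) × 25.41 × e^(−0.326×1.910) = 0.5183 × 25.41 × 0.5365 = 7.065 mg/L.
Minimum DO = 10.6 − 7.065 = 3.535 mg/L.

t_c ≈ 1.91 d; minimum DO ≈ 3.54 mg/L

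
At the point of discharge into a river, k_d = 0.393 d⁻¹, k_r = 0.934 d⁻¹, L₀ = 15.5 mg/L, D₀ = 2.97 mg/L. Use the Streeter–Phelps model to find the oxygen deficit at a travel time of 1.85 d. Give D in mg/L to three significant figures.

D ≈ 3.97 mg/L

k_d L₀/(k_r−k_d) = 0.393×15.5/(0.934−0.393) = 6.091/0.5410 = 11.26 mg/L.
e^(−k_d t) = e^(−0.393×1.850) = 0.4833; e^(−k_r t) = e^(−0.934×1.850) = 0.1777.
D = 11.26 × (0.4833 − 0.1777) + 2.97 × 0.1777 = 3.442 + 0.5276 = 3.969 mg/L.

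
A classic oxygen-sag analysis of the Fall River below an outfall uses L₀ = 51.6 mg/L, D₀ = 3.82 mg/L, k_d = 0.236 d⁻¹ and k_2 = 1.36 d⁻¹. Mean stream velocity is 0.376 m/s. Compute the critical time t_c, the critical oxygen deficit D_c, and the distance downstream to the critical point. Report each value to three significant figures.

t_c = [1/(k_2−k_d)] ln[(k_2/k_d)(1 − D₀(k_2−k_d)/(k_d L₀))]
= [1/(1.36−0.236)] ln[(1.36/0.236)(1 − 3.82×1.124/(0.236×51.6))]
= (1/1.124) ln[5.763 × 0.6474] = 0.8897 × ln(3.731) = 0.8897 × 1.317 = 1.171 d.
D_c = (k_d/k_2) L₀ e^(−k_d t_c) = (0.236/1.36) × 51.6 × e^(−0.236×1.171) = 0.1735 × 51.6 × 0.7585 = 6.791 mg/L.
x_c = v t_c = 0.376 m/s × 1.171 d × 86400 s/d = 38050 m ≈ 38.1 km.

t_c ≈ 1.17 d; D_c ≈ 6.79 mg/L; x_c ≈ 38.1 km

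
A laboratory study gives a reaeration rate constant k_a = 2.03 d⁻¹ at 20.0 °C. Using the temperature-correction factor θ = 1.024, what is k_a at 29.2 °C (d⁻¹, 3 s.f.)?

k_a ≈ 2.52 d⁻¹

k_a(T₂) = k_a(T₁) · θ^(T₂−T₁) = 2.03 × 1.024^(29.2−20.0)
= 2.03 × 1.024^9.20 = 2.03 × 1.244 = 2.525 d⁻¹.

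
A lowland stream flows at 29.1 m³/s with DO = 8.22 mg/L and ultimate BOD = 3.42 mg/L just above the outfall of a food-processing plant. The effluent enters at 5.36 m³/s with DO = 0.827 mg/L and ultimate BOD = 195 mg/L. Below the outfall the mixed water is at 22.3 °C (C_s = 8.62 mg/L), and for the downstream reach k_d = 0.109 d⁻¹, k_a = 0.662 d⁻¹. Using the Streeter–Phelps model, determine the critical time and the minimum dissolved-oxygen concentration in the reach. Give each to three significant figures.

Mixed DO = (29.1×8.22 + 5.36×0.827)/(29.1+5.36) = 243.6/34.46 = 7.070 mg/L.
Mixed L₀ = (29.1×3.42 + 5.36×195)/(34.46) = 1145/34.46 = 33.22 mg/L.
Initial deficit D₀ = C_s − DO₀ = 8.62 − 7.070 = 1.550 mg/L.
t_c = (1/0.5530) ln[(0.662/0.109)(1 − 1.550×0.5530/(0.109×33.22))] = 1.808 × ln(4.636) = 2.774 d.
D_c = (0.109/0.662) × 33.22 × e^(−0.109×2.774) = 0.1647 × 33.22 × 0.7391 = 4.043 mg/L.
Minimum DO = 8.62 − 4.043 = 4.577 mg/L.

t_c ≈ 2.77 d; minimum DO ≈ 4.58 mg/L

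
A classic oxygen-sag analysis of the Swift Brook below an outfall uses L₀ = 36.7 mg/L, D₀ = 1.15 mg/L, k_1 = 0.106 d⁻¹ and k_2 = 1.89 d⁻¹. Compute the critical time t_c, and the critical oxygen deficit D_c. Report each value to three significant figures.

t_c ≈ 1.19 d; D_c ≈ 1.81 mg/L

With k_2/k_1 = 17.83 and 1 − D₀(k_2−k_1)/(k_1 L₀) = 0.4726,
t_c = ln(17.83 × 0.4726) / (1.89 − 0.106) = ln(8.427) / 1.784 = 2.131/1.784 = 1.195 d.
L(t_c) = L₀ e^(−k_1 t_c) = 36.7 × 0.8810 = 32.33 mg/L, and at the critical point k_2 D_c = k_1 L, so D_c = (0.106/1.89) × 32.33 = 1.813 mg/L.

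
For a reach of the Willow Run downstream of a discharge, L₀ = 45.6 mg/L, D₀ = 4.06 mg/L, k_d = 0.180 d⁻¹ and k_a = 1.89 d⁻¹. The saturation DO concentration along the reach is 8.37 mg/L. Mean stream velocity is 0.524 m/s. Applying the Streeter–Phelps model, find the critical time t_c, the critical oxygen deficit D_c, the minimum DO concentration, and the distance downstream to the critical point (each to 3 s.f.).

At the critical point dD/dt = 0, so k_d L₀ e^(−k_d t) = k_a D. Substituting D(t) from the Streeter–Phelps equation and solving for t gives
t_c = ln[(k_a/k_d)(1 − D₀(k_a−k_d)/(k_d L₀))] / (k_a−k_d).
Here k_a−k_d = 1.710 d⁻¹ and 1 − D₀(k_a−k_d)/(k_d L₀) = 1 − 4.06×1.710/(0.180×45.6) = 0.1542, so
t_c = ln(10.50 × 0.1542) / 1.710 = 0.4817 / 1.710 = 0.2817 d.
D_c = (k_d/k_a) L₀ e^(−k_d t_c) = (0.180/1.89) × 45.6 × e^(−0.180×0.2817) = 0.09524 × 45.6 × 0.9506 = 4.128 mg/L.
Minimum DO = C_s − D_c = 8.37 − 4.128 = 4.242 mg/L.
x_c = v t_c = 0.524 m/s × 0.2817 d × 86400 s/d = 12750 m ≈ 12.8 km.

t_c ≈ 0.282 d; D_c ≈ 4.13 mg/L; min DO ≈ 4.24 mg/L; x_c ≈ 12.8 km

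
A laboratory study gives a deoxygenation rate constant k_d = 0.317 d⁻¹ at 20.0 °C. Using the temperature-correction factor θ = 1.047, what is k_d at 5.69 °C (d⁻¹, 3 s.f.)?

k_d(T₂) = k_d(T₁) · θ^(T₂−T₁) = 0.317 × 1.047^(5.69−20.0)
= 0.317 × 1.047^-14.3 = 0.317 × 0.5183 = 0.1643 d⁻¹.

k_d ≈ 0.164 d⁻¹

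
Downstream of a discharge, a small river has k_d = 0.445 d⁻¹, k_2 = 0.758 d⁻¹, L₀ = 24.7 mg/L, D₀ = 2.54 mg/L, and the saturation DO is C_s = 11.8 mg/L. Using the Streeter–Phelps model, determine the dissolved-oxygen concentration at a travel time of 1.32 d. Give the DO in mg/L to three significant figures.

k_d L₀/(k_2−k_d) = 0.445×24.7/(0.758−0.445) = 10.99/0.3130 = 35.12 mg/L.
e^(−k_d t) = e^(−0.445×1.320) = 0.5558; e^(−k_2 t) = e^(−0.758×1.320) = 0.3677.
D = 35.12 × (0.5558 − 0.3677) + 2.54 × 0.3677 = 6.605 + 0.9339 = 7.539 mg/L.
DO = C_s − D = 11.8 − 7.539 = 4.261 mg/L.

DO ≈ 4.26 mg/L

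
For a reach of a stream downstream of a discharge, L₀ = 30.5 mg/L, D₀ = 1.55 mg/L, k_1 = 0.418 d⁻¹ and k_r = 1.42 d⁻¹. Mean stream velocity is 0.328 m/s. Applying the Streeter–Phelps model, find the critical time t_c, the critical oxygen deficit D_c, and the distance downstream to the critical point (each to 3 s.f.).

t_c ≈ 1.09 d; D_c ≈ 5.69 mg/L; x_c ≈ 30.9 km

At the critical point dD/dt = 0, so k_1 L₀ e^(−k_1 t) = k_r D. Substituting D(t) from the Streeter–Phelps equation and solving for t gives
t_c = ln[(k_r/k_1)(1 − D₀(k_r−k_1)/(k_1 L₀))] / (k_r−k_1).
Here k_r−k_1 = 1.002 d⁻¹ and 1 − D₀(k_r−k_1)/(k_1 L₀) = 1 − 1.55×1.002/(0.418×30.5) = 0.8782, so
t_c = ln(3.397 × 0.8782) / 1.002 = 1.093 / 1.002 = 1.091 d.
L(t_c) = L₀ e^(−k_1 t_c) = 30.5 × 0.6338 = 19.33 mg/L, and at the critical point k_r D_c = k_1 L, so D_c = (0.418/1.42) × 19.33 = 5.691 mg/L.
x_c = v t_c = 0.328 m/s × 1.091 d × 86400 s/d = 30910 m ≈ 30.9 km.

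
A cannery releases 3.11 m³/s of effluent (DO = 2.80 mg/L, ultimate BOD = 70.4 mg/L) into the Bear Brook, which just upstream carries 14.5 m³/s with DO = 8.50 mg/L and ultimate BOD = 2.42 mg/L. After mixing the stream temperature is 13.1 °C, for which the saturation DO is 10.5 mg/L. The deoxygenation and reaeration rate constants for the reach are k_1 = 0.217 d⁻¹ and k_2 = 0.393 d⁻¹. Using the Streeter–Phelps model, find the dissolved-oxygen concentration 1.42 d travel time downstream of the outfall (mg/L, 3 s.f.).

Mixed DO = (14.5×8.50 + 3.11×2.80)/(14.5+3.11) = 132.0/17.61 = 7.493 mg/L.
Mixed L₀ = (14.5×2.42 + 3.11×70.4)/(17.61) = 254.0/17.61 = 14.43 mg/L.
Initial deficit D₀ = C_s − DO₀ = 10.5 − 7.493 = 3.007 mg/L.
D(1.42) = [0.217×14.43/(0.393−0.217)](e^(−0.217×1.42) − e^(−0.393×1.42)) + 3.007 e^(−0.393×1.42)
= 17.79 × (0.7348 − 0.5723) + 3.007 × 0.5723 = 4.611 mg/L.
DO = 10.5 − 4.611 = 5.889 mg/L.

DO ≈ 5.89 mg/L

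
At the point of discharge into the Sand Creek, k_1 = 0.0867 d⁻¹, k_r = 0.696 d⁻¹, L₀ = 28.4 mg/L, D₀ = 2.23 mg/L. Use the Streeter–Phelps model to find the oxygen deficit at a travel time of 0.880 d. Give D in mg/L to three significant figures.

D ≈ 2.76 mg/L

k_1 L₀/(k_r−k_1) = 0.0867×28.4/(0.696−0.0867) = 2.462/0.6093 = 4.041 mg/L.
e^(−k_1 t) = e^(−0.0867×0.8800) = 0.9265; e^(−k_r t) = e^(−0.696×0.8800) = 0.5420.
D = 4.041 × (0.9265 − 0.5420) + 2.23 × 0.5420 = 1.554 + 1.209 = 2.763 mg/L.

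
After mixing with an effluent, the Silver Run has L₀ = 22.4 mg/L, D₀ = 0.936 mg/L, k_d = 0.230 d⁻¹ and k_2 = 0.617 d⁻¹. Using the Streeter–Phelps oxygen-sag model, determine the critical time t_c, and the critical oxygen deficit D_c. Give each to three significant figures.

t_c ≈ 2.36 d; D_c ≈ 4.85 mg/L

With k_2/k_d = 2.683 and 1 − D₀(k_2−k_d)/(k_d L₀) = 0.9297,
t_c = ln(2.683 × 0.9297) / (0.617 − 0.230) = ln(2.494) / 0.3870 = 0.9139/0.3870 = 2.361 d.
D_c = (k_d/k_2) L₀ e^(−k_d t_c) = (0.230/0.617) × 22.4 × e^(−0.230×2.361) = 0.3728 × 22.4 × 0.5809 = 4.851 mg/L.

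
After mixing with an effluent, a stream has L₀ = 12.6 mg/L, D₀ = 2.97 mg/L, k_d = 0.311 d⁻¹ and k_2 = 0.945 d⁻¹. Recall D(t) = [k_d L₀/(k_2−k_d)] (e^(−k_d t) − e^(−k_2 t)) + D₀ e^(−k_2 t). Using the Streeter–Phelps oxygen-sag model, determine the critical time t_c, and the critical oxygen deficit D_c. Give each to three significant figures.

t_c ≈ 0.720 d; D_c ≈ 3.31 mg/L

t_c = [1/(k_2−k_d)] ln[(k_2/k_d)(1 − D₀(k_2−k_d)/(k_d L₀))]
= [1/(0.945−0.311)] ln[(0.945/0.311)(1 − 2.97×0.6340/(0.311×12.6))]
= (1/0.6340) ln[3.039 × 0.5195] = 1.577 × ln(1.578) = 1.577 × 0.4565 = 0.7200 d.
D_c = (k_d/k_2) L₀ e^(−k_d t_c) = (0.311/0.945) × 12.6 × e^(−0.311×0.7200) = 0.3291 × 12.6 × 0.7994 = 3.315 mg/L.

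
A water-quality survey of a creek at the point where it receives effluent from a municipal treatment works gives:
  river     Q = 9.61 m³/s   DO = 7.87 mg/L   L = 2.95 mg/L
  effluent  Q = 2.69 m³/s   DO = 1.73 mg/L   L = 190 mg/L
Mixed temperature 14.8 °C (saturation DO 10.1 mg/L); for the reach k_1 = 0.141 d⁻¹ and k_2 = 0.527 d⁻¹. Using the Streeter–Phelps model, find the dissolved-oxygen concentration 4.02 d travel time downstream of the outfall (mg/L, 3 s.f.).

DO ≈ 2.51 mg/L

Mixed DO = (9.61×7.87 + 2.69×1.73)/(9.61+2.69) = 80.28/12.30 = 6.527 mg/L.
Mixed L₀ = (9.61×2.95 + 2.69×190)/(12.30) = 539.4/12.30 = 43.86 mg/L.
Initial deficit D₀ = C_s − DO₀ = 10.1 − 6.527 = 3.573 mg/L.
D(4.02) = [0.141×43.86/(0.527−0.141)](e^(−0.141×4.02) − e^(−0.527×4.02)) + 3.573 e^(−0.527×4.02)
= 16.02 × (0.5673 − 0.1202) + 3.573 × 0.1202 = 7.593 mg/L.
DO = 10.1 − 7.593 = 2.507 mg/L.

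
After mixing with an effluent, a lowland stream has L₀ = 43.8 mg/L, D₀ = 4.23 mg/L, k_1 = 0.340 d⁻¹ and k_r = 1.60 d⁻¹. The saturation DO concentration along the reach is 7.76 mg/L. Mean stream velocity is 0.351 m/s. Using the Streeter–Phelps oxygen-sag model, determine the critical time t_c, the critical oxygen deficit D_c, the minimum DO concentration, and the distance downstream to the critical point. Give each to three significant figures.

t_c = [1/(k_r−k_1)] ln[(k_r/k_1)(1 − D₀(k_r−k_1)/(k_1 L₀))]
= [1/(1.60−0.340)] ln[(1.60/0.340)(1 − 4.23×1.260/(0.340×43.8))]
= (1/1.260) ln[4.706 × 0.6421] = 0.7937 × ln(3.022) = 0.7937 × 1.106 = 0.8776 d.
D_c = (k_1/k_r) L₀ e^(−k_1 t_c) = (0.340/1.60) × 43.8 × e^(−0.340×0.8776) = 0.2125 × 43.8 × 0.7420 = 6.906 mg/L.
Minimum DO = C_s − D_c = 7.76 − 6.906 = 0.8537 mg/L.
x_c = v t_c = 0.351 m/s × 0.8776 d × 86400 s/d = 26620 m ≈ 26.6 km.

t_c ≈ 0.878 d; D_c ≈ 6.91 mg/L; min DO ≈ 0.854 mg/L; x_c ≈ 26.6 km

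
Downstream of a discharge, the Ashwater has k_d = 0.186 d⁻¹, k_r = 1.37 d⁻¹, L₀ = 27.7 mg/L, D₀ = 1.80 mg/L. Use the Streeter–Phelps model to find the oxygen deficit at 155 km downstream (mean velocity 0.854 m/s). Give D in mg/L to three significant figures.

D ≈ 2.80 mg/L

Travel time t = x/v = 155 km / (0.854 m/s) = 155000 m / 0.854 m/s = 181500 s = 2.101 d.
k_d L₀/(k_r−k_d) = 0.186×27.7/(1.37−0.186) = 5.152/1.184 = 4.352 mg/L.
e^(−k_d t) = e^(−0.186×2.101) = 0.6766; e^(−k_r t) = e^(−1.37×2.101) = 0.05625.
D = 4.352 × (0.6766 − 0.05625) + 1.80 × 0.05625 = 2.699 + 0.1013 = 2.801 mg/L.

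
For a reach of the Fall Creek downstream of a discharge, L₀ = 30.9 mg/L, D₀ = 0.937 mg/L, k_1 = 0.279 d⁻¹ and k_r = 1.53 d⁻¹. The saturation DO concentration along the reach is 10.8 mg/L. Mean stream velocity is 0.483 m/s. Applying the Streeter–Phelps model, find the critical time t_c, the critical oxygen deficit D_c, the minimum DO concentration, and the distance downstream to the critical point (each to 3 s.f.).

At the critical point dD/dt = 0, so k_1 L₀ e^(−k_1 t) = k_r D. Substituting D(t) from the Streeter–Phelps equation and solving for t gives
t_c = ln[(k_r/k_1)(1 − D₀(k_r−k_1)/(k_1 L₀))] / (k_r−k_1).
Here k_r−k_1 = 1.251 d⁻¹ and 1 − D₀(k_r−k_1)/(k_1 L₀) = 1 − 0.937×1.251/(0.279×30.9) = 0.8640, so
t_c = ln(5.484 × 0.8640) / 1.251 = 1.556 / 1.251 = 1.244 d.
L(t_c) = L₀ e^(−k_1 t_c) = 30.9 × 0.7068 = 21.84 mg/L, and at the critical point k_r D_c = k_1 L, so D_c = (0.279/1.53) × 21.84 = 3.983 mg/L.
Minimum DO = C_s − D_c = 10.8 − 3.983 = 6.817 mg/L.
x_c = v t_c = 0.483 m/s × 1.244 d × 86400 s/d = 51890 m ≈ 51.9 km.

t_c ≈ 1.24 d; D_c ≈ 3.98 mg/L; min DO ≈ 6.82 mg/L; x_c ≈ 51.9 km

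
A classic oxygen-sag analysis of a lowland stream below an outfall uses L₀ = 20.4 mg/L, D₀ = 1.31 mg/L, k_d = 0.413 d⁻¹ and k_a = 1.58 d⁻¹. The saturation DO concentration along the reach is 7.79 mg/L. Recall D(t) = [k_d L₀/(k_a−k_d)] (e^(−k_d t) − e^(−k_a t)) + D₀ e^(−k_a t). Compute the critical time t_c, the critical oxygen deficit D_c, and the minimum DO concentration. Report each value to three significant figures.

With k_a/k_d = 3.826 and 1 − D₀(k_a−k_d)/(k_d L₀) = 0.8185,
t_c = ln(3.826 × 0.8185) / (1.58 − 0.413) = ln(3.131) / 1.167 = 1.142/1.167 = 0.9782 d.
L(t_c) = L₀ e^(−k_d t_c) = 20.4 × 0.6677 = 13.62 mg/L, and at the critical point k_a D_c = k_d L, so D_c = (0.413/1.58) × 13.62 = 3.560 mg/L.
Minimum DO = C_s − D_c = 7.79 − 3.560 = 4.230 mg/L.

t_c ≈ 0.978 d; D_c ≈ 3.56 mg/L; min DO ≈ 4.23 mg/L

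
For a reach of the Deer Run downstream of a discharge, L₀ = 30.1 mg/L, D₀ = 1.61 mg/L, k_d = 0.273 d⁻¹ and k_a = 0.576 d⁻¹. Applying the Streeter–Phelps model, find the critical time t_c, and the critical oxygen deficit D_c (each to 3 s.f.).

t_c ≈ 2.26 d; D_c ≈ 7.69 mg/L

With k_a/k_d = 2.110 and 1 − D₀(k_a−k_d)/(k_d L₀) = 0.9406,
t_c = ln(2.110 × 0.9406) / (0.576 − 0.273) = ln(1.985) / 0.3030 = 0.6854/0.3030 = 2.262 d.
L(t_c) = L₀ e^(−k_d t_c) = 30.1 × 0.5393 = 16.23 mg/L, and at the critical point k_a D_c = k_d L, so D_c = (0.273/0.576) × 16.23 = 7.693 mg/L.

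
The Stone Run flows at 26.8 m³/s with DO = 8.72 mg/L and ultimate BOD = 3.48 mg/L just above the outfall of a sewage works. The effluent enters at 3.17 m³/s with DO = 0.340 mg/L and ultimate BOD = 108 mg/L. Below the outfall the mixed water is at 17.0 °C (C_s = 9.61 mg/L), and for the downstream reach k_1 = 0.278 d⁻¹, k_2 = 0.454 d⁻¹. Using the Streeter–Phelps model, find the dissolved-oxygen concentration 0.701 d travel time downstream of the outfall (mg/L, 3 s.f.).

DO ≈ 6.12 mg/L

Mixed DO = (26.8×8.72 + 3.17×0.340)/(26.8+3.17) = 234.8/29.97 = 7.834 mg/L.
Mixed L₀ = (26.8×3.48 + 3.17×108)/(29.97) = 435.6/29.97 = 14.54 mg/L.
Initial deficit D₀ = C_s − DO₀ = 9.61 − 7.834 = 1.776 mg/L.
D(0.701) = [0.278×14.54/(0.454−0.278)](e^(−0.278×0.701) − e^(−0.454×0.701)) + 1.776 e^(−0.454×0.701)
= 22.96 × (0.8229 − 0.7274) + 1.776 × 0.7274 = 3.485 mg/L.
DO = 9.61 − 3.485 = 6.125 mg/L.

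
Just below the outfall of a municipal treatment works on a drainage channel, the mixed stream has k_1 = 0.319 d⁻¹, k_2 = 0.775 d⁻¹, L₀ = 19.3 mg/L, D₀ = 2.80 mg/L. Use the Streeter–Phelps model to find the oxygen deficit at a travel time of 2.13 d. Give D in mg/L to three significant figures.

D ≈ 4.79 mg/L

k_1 L₀/(k_2−k_1) = 0.319×19.3/(0.775−0.319) = 6.157/0.4560 = 13.50 mg/L.
e^(−k_1 t) = e^(−0.319×2.130) = 0.5069; e^(−k_2 t) = e^(−0.775×2.130) = 0.1919.
D = 13.50 × (0.5069 − 0.1919) + 2.80 × 0.1919 = 4.253 + 0.5373 = 4.790 mg/L.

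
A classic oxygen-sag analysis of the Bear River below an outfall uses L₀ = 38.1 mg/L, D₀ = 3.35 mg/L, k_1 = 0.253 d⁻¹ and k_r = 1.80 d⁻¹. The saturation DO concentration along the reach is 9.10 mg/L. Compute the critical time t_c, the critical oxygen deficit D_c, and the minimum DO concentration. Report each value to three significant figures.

t_c ≈ 0.770 d; D_c ≈ 4.41 mg/L; min DO ≈ 4.69 mg/L

With k_r/k_1 = 7.115 and 1 − D₀(k_r−k_1)/(k_1 L₀) = 0.4624,
t_c = ln(7.115 × 0.4624) / (1.80 − 0.253) = ln(3.290) / 1.547 = 1.191/1.547 = 0.7697 d.
D_c = (k_1/k_r) L₀ e^(−k_1 t_c) = (0.253/1.80) × 38.1 × e^(−0.253×0.7697) = 0.1406 × 38.1 × 0.8231 = 4.408 mg/L.
Minimum DO = C_s − D_c = 9.10 − 4.408 = 4.692 mg/L.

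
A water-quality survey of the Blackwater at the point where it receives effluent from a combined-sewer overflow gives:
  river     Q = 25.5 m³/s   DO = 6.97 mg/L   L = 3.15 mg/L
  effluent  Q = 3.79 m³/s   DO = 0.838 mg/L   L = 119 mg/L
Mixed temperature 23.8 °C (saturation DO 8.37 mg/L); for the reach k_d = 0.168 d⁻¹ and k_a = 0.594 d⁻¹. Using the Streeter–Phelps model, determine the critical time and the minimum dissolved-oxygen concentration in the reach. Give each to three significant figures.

Mixed DO = (25.5×6.97 + 3.79×0.838)/(25.5+3.79) = 180.9/29.29 = 6.177 mg/L.
Mixed L₀ = (25.5×3.15 + 3.79×119)/(29.29) = 531.3/29.29 = 18.14 mg/L.
Initial deficit D₀ = C_s − DO₀ = 8.37 − 6.177 = 2.193 mg/L.
t_c = (1/0.4260) ln[(0.594/0.168)(1 − 2.193×0.4260/(0.168×18.14))] = 2.347 × ln(2.452) = 2.105 d.
D_c = (0.168/0.594) × 18.14 × e^(−0.168×2.105) = 0.2828 × 18.14 × 0.7021 = 3.602 mg/L.
Minimum DO = 8.37 − 3.602 = 4.768 mg/L.

t_c ≈ 2.11 d; minimum DO ≈ 4.77 mg/L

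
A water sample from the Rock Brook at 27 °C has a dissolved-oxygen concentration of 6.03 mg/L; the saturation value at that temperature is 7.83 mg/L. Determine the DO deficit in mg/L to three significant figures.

D = C_s − C = 7.83 − 6.03 = 1.80 mg/L.

D ≈ 1.80 mg/L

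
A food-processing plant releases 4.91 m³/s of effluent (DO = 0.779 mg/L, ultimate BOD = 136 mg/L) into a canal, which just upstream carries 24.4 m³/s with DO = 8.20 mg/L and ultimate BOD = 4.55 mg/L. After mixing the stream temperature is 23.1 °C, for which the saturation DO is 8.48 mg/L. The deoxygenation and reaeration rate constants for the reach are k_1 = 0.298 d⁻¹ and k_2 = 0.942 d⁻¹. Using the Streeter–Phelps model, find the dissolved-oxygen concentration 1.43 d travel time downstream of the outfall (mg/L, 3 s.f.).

DO ≈ 3.25 mg/L

Mixed DO = (24.4×8.20 + 4.91×0.779)/(24.4+4.91) = 203.9/29.31 = 6.957 mg/L.
Mixed L₀ = (24.4×4.55 + 4.91×136)/(29.31) = 778.8/29.31 = 26.57 mg/L.
Initial deficit D₀ = C_s − DO₀ = 8.48 − 6.957 = 1.523 mg/L.
D(1.43) = [0.298×26.57/(0.942−0.298)](e^(−0.298×1.43) − e^(−0.942×1.43)) + 1.523 e^(−0.942×1.43)
= 12.30 × (0.6530 − 0.2600) + 1.523 × 0.2600 = 5.228 mg/L.
DO = 8.48 − 5.228 = 3.252 mg/L.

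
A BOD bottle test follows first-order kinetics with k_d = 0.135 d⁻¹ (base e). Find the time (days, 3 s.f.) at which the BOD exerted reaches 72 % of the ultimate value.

t ≈ 9.43 d

y/L₀ = 1 − e^(−k_d t) = 0.72 ⇒ e^(−k_d t) = 0.280
t = −ln(0.280) / 0.135 = 1.273 / 0.135 = 9.429 d.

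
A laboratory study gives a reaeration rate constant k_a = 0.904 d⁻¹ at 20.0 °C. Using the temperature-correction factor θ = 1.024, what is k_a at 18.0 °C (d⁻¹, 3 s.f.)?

k_a(T₂) = k_a(T₁) · θ^(T₂−T₁) = 0.904 × 1.024^(18.0−20.0)
= 0.904 × 1.024^-2.00 = 0.904 × 0.9537 = 0.8621 d⁻¹.

k_a ≈ 0.862 d⁻¹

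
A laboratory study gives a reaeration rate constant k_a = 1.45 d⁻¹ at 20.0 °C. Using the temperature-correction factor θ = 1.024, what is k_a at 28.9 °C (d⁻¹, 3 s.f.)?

k_a ≈ 1.79 d⁻¹

k_a(T₂) = k_a(T₁) · θ^(T₂−T₁) = 1.45 × 1.024^(28.9−20.0)
= 1.45 × 1.024^8.90 = 1.45 × 1.235 = 1.791 d⁻¹.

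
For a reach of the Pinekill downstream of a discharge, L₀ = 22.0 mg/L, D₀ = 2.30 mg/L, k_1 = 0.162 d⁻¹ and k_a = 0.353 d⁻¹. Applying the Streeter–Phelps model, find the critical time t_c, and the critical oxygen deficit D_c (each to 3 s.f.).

t_c ≈ 3.39 d; D_c ≈ 5.83 mg/L

With k_a/k_1 = 2.179 and 1 − D₀(k_a−k_1)/(k_1 L₀) = 0.8767,
t_c = ln(2.179 × 0.8767) / (0.353 − 0.162) = ln(1.910) / 0.1910 = 0.6473/0.1910 = 3.389 d.
L(t_c) = L₀ e^(−k_1 t_c) = 22.0 × 0.5775 = 12.71 mg/L, and at the critical point k_a D_c = k_1 L, so D_c = (0.162/0.353) × 12.71 = 5.831 mg/L.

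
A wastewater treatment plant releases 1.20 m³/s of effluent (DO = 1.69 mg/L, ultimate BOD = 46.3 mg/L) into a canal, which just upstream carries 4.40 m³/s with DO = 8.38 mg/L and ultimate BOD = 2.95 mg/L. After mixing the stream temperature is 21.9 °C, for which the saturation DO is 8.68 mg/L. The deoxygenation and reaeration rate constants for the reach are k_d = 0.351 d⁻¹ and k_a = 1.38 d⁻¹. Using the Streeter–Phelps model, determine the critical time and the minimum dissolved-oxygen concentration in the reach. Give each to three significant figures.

t_c ≈ 0.809 d; minimum DO ≈ 6.34 mg/L

Mixed DO = (4.40×8.38 + 1.20×1.69)/(4.40+1.20) = 38.90/5.600 = 6.946 mg/L.
Mixed L₀ = (4.40×2.95 + 1.20×46.3)/(5.600) = 68.54/5.600 = 12.24 mg/L.
Initial deficit D₀ = C_s − DO₀ = 8.68 − 6.946 = 1.734 mg/L.
t_c = (1/1.029) ln[(1.38/0.351)(1 − 1.734×1.029/(0.351×12.24))] = 0.9718 × ln(2.299) = 0.8090 d.
D_c = (0.351/1.38) × 12.24 × e^(−0.351×0.8090) = 0.2543 × 12.24 × 0.7528 = 2.343 mg/L.
Minimum DO = 8.68 − 2.343 = 6.337 mg/L.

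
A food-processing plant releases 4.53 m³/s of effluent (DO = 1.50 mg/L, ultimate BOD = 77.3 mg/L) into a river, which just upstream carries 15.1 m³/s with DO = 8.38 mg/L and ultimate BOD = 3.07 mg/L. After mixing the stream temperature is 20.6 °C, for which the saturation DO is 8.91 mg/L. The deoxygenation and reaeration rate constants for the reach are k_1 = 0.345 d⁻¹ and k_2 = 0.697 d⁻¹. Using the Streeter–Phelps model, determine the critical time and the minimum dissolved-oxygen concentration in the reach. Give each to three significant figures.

t_c ≈ 1.68 d; minimum DO ≈ 3.30 mg/L

Mixed DO = (15.1×8.38 + 4.53×1.50)/(15.1+4.53) = 133.3/19.63 = 6.792 mg/L.
Mixed L₀ = (15.1×3.07 + 4.53×77.3)/(19.63) = 396.5/19.63 = 20.20 mg/L.
Initial deficit D₀ = C_s − DO₀ = 8.91 − 6.792 = 2.118 mg/L.
t_c = (1/0.3520) ln[(0.697/0.345)(1 − 2.118×0.3520/(0.345×20.20))] = 2.841 × ln(1.804) = 1.676 d.
D_c = (0.345/0.697) × 20.20 × e^(−0.345×1.676) = 0.4950 × 20.20 × 0.5608 = 5.607 mg/L.
Minimum DO = 8.91 − 5.607 = 3.303 mg/L.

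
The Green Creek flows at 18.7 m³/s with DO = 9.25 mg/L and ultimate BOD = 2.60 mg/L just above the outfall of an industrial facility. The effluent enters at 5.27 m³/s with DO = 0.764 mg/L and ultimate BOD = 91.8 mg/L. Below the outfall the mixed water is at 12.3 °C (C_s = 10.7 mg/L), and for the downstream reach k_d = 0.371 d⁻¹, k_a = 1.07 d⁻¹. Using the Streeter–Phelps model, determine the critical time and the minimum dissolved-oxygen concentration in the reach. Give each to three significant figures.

Mixed DO = (18.7×9.25 + 5.27×0.764)/(18.7+5.27) = 177.0/23.97 = 7.384 mg/L.
Mixed L₀ = (18.7×2.60 + 5.27×91.8)/(23.97) = 532.4/23.97 = 22.21 mg/L.
Initial deficit D₀ = C_s − DO₀ = 10.7 − 7.384 = 3.316 mg/L.
t_c = (1/0.6990) ln[(1.07/0.371)(1 − 3.316×0.6990/(0.371×22.21))] = 1.431 × ln(2.073) = 1.043 d.
D_c = (0.371/1.07) × 22.21 × e^(−0.371×1.043) = 0.3467 × 22.21 × 0.6792 = 5.230 mg/L.
Minimum DO = 10.7 − 5.230 = 5.470 mg/L.

t_c ≈ 1.04 d; minimum DO ≈ 5.47 mg/L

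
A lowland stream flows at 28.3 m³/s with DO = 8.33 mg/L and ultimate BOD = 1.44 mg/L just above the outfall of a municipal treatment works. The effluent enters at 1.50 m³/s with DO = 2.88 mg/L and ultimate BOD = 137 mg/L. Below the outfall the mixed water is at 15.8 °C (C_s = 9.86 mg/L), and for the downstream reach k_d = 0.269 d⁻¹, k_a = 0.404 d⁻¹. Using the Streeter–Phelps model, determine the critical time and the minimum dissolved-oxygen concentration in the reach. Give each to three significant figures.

Mixed DO = (28.3×8.33 + 1.50×2.88)/(28.3+1.50) = 240.1/29.80 = 8.056 mg/L.
Mixed L₀ = (28.3×1.44 + 1.50×137)/(29.80) = 246.3/29.80 = 8.263 mg/L.
Initial deficit D₀ = C_s − DO₀ = 9.86 − 8.056 = 1.804 mg/L.
t_c = (1/0.1350) ln[(0.404/0.269)(1 − 1.804×0.1350/(0.269×8.263))] = 7.407 × ln(1.337) = 2.153 d.
D_c = (0.269/0.404) × 8.263 × e^(−0.269×2.153) = 0.6658 × 8.263 × 0.5604 = 3.083 mg/L.
Minimum DO = 9.86 − 3.083 = 6.777 mg/L.

t_c ≈ 2.15 d; minimum DO ≈ 6.78 mg/L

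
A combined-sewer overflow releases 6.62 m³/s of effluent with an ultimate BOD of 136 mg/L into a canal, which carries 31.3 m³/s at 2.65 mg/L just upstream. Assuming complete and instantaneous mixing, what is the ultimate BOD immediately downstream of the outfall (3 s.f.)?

25.9 mg/L

Flow-weighted mixing: C = (Q_r C_r + Q_w C_w)/(Q_r + Q_w)
= (31.3×2.65 + 6.62×136)/(31.3 + 6.62) = 983.3/37.92 = 25.93 mg/L.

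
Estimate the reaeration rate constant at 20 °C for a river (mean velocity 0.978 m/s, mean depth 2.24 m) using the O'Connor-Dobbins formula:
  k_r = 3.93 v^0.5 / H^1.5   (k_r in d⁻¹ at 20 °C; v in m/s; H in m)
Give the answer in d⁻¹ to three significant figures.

k_r ≈ 1.16 d⁻¹

k_r = 3.93 × 0.978^0.5 / 2.24^1.5 = 3.93 × 0.9889 / 3.353 = 1.159 d⁻¹.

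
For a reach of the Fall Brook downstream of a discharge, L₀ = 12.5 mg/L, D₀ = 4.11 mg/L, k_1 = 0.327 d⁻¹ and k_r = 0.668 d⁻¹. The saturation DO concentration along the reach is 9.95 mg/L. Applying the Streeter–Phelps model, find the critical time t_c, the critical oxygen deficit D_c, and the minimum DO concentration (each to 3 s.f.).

t_c = [1/(k_r−k_1)] ln[(k_r/k_1)(1 − D₀(k_r−k_1)/(k_1 L₀))]
= [1/(0.668−0.327)] ln[(0.668/0.327)(1 − 4.11×0.3410/(0.327×12.5))]
= (1/0.3410) ln[2.043 × 0.6571] = 2.933 × ln(1.342) = 2.933 × 0.2944 = 0.8635 d.
L(t_c) = L₀ e^(−k_1 t_c) = 12.5 × 0.7540 = 9.425 mg/L, and at the critical point k_r D_c = k_1 L, so D_c = (0.327/0.668) × 9.425 = 4.614 mg/L.
Minimum DO = C_s − D_c = 9.95 − 4.614 = 5.336 mg/L.

t_c ≈ 0.863 d; D_c ≈ 4.61 mg/L; min DO ≈ 5.34 mg/L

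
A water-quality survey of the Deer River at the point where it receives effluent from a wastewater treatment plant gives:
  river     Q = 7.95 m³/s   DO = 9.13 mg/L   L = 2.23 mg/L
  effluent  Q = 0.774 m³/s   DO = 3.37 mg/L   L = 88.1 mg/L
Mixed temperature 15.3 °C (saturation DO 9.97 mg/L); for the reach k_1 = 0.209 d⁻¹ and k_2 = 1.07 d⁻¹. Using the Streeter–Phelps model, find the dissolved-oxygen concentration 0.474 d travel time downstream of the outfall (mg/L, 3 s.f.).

Mixed DO = (7.95×9.13 + 0.774×3.37)/(7.95+0.774) = 75.19/8.724 = 8.619 mg/L.
Mixed L₀ = (7.95×2.23 + 0.774×88.1)/(8.724) = 85.92/8.724 = 9.848 mg/L.
Initial deficit D₀ = C_s − DO₀ = 9.97 − 8.619 = 1.351 mg/L.
D(0.474) = [0.209×9.848/(1.07−0.209)](e^(−0.209×0.474) − e^(−1.07×0.474)) + 1.351 e^(−1.07×0.474)
= 2.391 × (0.9057 − 0.6022) + 1.351 × 0.6022 = 1.539 mg/L.
DO = 9.97 − 1.539 = 8.431 mg/L.

DO ≈ 8.43 mg/L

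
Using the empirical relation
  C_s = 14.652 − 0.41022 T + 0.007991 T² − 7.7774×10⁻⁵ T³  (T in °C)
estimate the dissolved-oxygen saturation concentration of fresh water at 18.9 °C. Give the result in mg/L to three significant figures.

C_s ≈ 9.23 mg/L

C_s = 14.652 − 0.41022×18.9 + 0.007991×18.9² − 7.7774×10⁻⁵×18.9³ = 9.228 mg/L.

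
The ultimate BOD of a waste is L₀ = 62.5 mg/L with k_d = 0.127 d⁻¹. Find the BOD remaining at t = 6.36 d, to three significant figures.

L ≈ 27.9 mg/L

L_t = L₀ e^(−k_d t) = 62.5 × e^(−0.127×6.36) = 62.5 × 0.4459 = 27.87 mg/L.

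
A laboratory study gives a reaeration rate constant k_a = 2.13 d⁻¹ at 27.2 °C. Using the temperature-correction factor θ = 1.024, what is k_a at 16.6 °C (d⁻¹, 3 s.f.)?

k_a(T₂) = k_a(T₁) · θ^(T₂−T₁) = 2.13 × 1.024^(16.6−27.2)
= 2.13 × 1.024^-10.6 = 2.13 × 0.7777 = 1.657 d⁻¹.

k_a ≈ 1.66 d⁻¹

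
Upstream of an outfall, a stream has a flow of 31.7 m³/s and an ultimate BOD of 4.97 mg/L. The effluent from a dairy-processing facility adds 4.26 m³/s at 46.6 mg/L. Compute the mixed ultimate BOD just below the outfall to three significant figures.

9.90 mg/L

Flow-weighted mixing: C = (Q_r C_r + Q_w C_w)/(Q_r + Q_w)
= (31.7×4.97 + 4.26×46.6)/(31.7 + 4.26) = 356.1/35.96 = 9.902 mg/L.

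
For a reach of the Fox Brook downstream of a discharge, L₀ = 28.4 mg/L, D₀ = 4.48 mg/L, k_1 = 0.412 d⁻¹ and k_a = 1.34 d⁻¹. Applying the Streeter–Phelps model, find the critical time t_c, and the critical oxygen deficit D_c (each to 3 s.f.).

t_c ≈ 0.798 d; D_c ≈ 6.29 mg/L

At the critical point dD/dt = 0, so k_1 L₀ e^(−k_1 t) = k_a D. Substituting D(t) from the Streeter–Phelps equation and solving for t gives
t_c = ln[(k_a/k_1)(1 − D₀(k_a−k_1)/(k_1 L₀))] / (k_a−k_1).
Here k_a−k_1 = 0.9280 d⁻¹ and 1 − D₀(k_a−k_1)/(k_1 L₀) = 1 − 4.48×0.9280/(0.412×28.4) = 0.6447, so
t_c = ln(3.252 × 0.6447) / 0.9280 = 0.7404 / 0.9280 = 0.7979 d.
D_c = (k_1/k_a) L₀ e^(−k_1 t_c) = (0.412/1.34) × 28.4 × e^(−0.412×0.7979) = 0.3075 × 28.4 × 0.7198 = 6.286 mg/L.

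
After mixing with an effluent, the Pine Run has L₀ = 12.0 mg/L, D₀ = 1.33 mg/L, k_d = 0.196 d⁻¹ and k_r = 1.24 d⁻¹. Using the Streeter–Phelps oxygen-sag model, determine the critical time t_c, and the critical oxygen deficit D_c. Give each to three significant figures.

With k_r/k_d = 6.327 and 1 − D₀(k_r−k_d)/(k_d L₀) = 0.4096,
t_c = ln(6.327 × 0.4096) / (1.24 − 0.196) = ln(2.592) / 1.044 = 0.9523/1.044 = 0.9121 d.
D_c = (k_d/k_r) L₀ e^(−k_d t_c) = (0.196/1.24) × 12.0 × e^(−0.196×0.9121) = 0.1581 × 12.0 × 0.8363 = 1.586 mg/L.

t_c ≈ 0.912 d; D_c ≈ 1.59 mg/L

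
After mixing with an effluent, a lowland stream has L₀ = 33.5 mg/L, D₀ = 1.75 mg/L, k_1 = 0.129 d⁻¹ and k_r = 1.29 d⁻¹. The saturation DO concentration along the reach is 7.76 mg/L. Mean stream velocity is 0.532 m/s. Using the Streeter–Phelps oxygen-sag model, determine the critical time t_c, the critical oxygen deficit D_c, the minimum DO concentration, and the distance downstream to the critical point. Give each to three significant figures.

t_c ≈ 1.44 d; D_c ≈ 2.78 mg/L; min DO ≈ 4.98 mg/L; x_c ≈ 66.0 km

t_c = [1/(k_r−k_1)] ln[(k_r/k_1)(1 − D₀(k_r−k_1)/(k_1 L₀))]
= [1/(1.29−0.129)] ln[(1.29/0.129)(1 − 1.75×1.161/(0.129×33.5))]
= (1/1.161) ln[10.00 × 0.5299] = 0.8613 × ln(5.299) = 0.8613 × 1.667 = 1.436 d.
L(t_c) = L₀ e^(−k_1 t_c) = 33.5 × 0.8309 = 27.83 mg/L, and at the critical point k_r D_c = k_1 L, so D_c = (0.129/1.29) × 27.83 = 2.783 mg/L.
Minimum DO = C_s − D_c = 7.76 − 2.783 = 4.977 mg/L.
x_c = v t_c = 0.532 m/s × 1.436 d × 86400 s/d = 66010 m ≈ 66.0 km.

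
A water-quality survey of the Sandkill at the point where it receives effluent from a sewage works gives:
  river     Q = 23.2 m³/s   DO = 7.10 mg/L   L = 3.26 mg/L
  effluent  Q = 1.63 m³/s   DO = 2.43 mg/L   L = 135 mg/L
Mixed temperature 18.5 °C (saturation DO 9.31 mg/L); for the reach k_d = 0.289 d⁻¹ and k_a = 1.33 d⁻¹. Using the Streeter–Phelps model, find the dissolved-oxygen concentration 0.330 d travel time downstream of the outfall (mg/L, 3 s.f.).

DO ≈ 6.81 mg/L

Mixed DO = (23.2×7.10 + 1.63×2.43)/(23.2+1.63) = 168.7/24.83 = 6.793 mg/L.
Mixed L₀ = (23.2×3.26 + 1.63×135)/(24.83) = 295.7/24.83 = 11.91 mg/L.
Initial deficit D₀ = C_s − DO₀ = 9.31 − 6.793 = 2.517 mg/L.
D(0.330) = [0.289×11.91/(1.33−0.289)](e^(−0.289×0.330) − e^(−1.33×0.330)) + 2.517 e^(−1.33×0.330)
= 3.306 × (0.9090 − 0.6447) + 2.517 × 0.6447 = 2.496 mg/L.
DO = 9.31 − 2.496 = 6.814 mg/L.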